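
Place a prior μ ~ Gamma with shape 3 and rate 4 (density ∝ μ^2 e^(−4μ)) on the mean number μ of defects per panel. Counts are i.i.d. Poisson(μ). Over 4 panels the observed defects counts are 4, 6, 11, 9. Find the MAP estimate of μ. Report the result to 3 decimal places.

μ̂_MAP = 4.000

Σxᵢ = 4+6+11+9 = 30, with n = 4.
Posterior ∝ μ^2e^(−4μ) · μ^30e^(−4μ) = μ^32e^(−8μ), i.e. Gamma(shape=33, rate=8).
The mode of a Gamma(a, b) with a ≥ 1 (shape–rate) is (a−1)/b = 32/8 ≈ 4.000.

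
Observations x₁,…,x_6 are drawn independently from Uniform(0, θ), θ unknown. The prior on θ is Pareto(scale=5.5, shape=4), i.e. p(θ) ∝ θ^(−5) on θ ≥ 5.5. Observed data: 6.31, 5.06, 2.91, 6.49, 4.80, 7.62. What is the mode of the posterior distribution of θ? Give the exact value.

θ̂_MAP = 7.62

The Uniform(0, θ) likelihood is θ^(−n) for θ ≥ max(xᵢ), zero otherwise. Here max(xᵢ) = 7.62.
Posterior ∝ θ^(−5) · θ^(−6) = θ^(−11) on θ ≥ max(5.5, 7.62) = 7.62.
This density is strictly decreasing in θ, so the posterior mode lies at the lower boundary of the support.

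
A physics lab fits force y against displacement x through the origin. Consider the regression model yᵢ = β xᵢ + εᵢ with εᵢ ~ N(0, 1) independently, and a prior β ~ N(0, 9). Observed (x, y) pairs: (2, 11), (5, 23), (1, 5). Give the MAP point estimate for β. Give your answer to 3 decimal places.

β̂_MAP = 4.716

log p(β | y) = −Σ(yᵢ − βxᵢ)²/(2·1) − β²/(2·9) + const.
Setting the derivative to zero: Σxᵢ(yᵢ − βxᵢ)/1 − β/9 = 0, so β = Σxᵢyᵢ / (Σxᵢ² + σ²/τ²).
Σxᵢyᵢ = 2·11 + 5·23 + 1·5 = 142; Σxᵢ² = 30; σ²/τ² = 1/9.
β̂_MAP = 142 / (30 + 1/9) = 142/(271/9) = 1278/271 ≈ 4.716.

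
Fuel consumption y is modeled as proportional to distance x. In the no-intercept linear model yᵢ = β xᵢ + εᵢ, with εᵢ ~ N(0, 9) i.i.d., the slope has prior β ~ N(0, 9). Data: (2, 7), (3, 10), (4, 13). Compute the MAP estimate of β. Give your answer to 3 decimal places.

log p(β | y) = −Σ(yᵢ − βxᵢ)²/(2·9) − β²/(2·9) + const.
Setting the derivative to zero: Σxᵢ(yᵢ − βxᵢ)/9 − β/9 = 0, so β = Σxᵢyᵢ / (Σxᵢ² + σ²/τ²).
Σxᵢyᵢ = 2·7 + 3·10 + 4·13 = 96; Σxᵢ² = 29; σ²/τ² = 1.
β̂_MAP = 96 / (29 + 1) = 96/30 ≈ 3.200.

β̂_MAP = 3.200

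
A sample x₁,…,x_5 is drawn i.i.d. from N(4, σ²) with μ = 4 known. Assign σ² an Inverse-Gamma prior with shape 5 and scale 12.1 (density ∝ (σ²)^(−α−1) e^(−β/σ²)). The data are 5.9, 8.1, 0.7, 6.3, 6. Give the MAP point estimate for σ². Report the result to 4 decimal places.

Sum of squared deviations about the known mean: SS = (5.9−4)² + (8.1−4)² + (0.7−4)² + (6.3−4)² + (6−4)² = 40.6.
The Normal likelihood contributes (σ²)^(−n/2) exp(−SS/(2σ²)), so the posterior is Inverse-Gamma(α + n/2, β + SS/2) = Inverse-Gamma(7.5, 32.4).
The mode of Inverse-Gamma(a, b) is b/(a+1) = 32.4/8.5 ≈ 3.8118.

σ̂²_MAP = 3.8118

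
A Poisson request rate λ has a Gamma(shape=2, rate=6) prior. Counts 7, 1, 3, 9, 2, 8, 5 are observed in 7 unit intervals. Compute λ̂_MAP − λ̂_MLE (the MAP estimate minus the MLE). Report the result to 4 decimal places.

MAP − MLE = -2.2308

Σxᵢ = 35. Posterior is Gamma(37, 13); MAP = (37−1)/13 = 36/13 ≈ 2.76923.
MLE = x̄ = 35/7 ≈ 5.00000.
Difference = 36/13 − 35/7 = -29/13 ≈ -2.2308.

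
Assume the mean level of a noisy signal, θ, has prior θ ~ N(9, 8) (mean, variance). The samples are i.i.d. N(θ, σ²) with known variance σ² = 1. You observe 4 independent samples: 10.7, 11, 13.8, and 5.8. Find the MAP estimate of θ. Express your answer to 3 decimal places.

θ̂_MAP = 10.285

n = 4; x̄ = (10.7 + 11 + 13.8 + 5.8)/4 = 41.3/4 = 10.325.
For a Normal prior and Normal likelihood with known variance, the posterior is Normal; its mode equals its mean, the precision-weighted average.
Prior precision 1/σ₀² = 1/8 = 0.125; data precision n/σ² = 4/1 = 4.
θ̂ = (0.125·9 + 4·10.325) / (0.125 + 4) = 42.425/4.125 = 1697/165 ≈ 10.285.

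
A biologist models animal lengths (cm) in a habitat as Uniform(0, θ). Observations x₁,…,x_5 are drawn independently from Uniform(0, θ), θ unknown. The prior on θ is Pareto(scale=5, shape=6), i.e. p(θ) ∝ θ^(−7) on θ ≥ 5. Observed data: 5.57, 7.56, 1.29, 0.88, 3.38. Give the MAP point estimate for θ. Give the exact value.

θ̂_MAP = 7.56

The Uniform(0, θ) likelihood is θ^(−n) for θ ≥ max(xᵢ), zero otherwise. Here max(xᵢ) = 7.56.
Posterior ∝ θ^(−7) · θ^(−5) = θ^(−12) on θ ≥ max(5, 7.56) = 7.56.
This density is strictly decreasing in θ, so the posterior mode lies at the lower boundary of the support.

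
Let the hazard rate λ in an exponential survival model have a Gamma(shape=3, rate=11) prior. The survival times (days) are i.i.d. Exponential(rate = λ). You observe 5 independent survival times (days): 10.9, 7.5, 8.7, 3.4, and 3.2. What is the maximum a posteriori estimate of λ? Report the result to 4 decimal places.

The Exponential(rate=λ) likelihood is ∝ λ^n e^(−λΣtᵢ). Here n = 5 and Σtᵢ = 10.9 + 7.5 + 8.7 + 3.4 + 3.2 = 33.7.
Posterior ∝ λ^2e^(−11λ) · λ^5e^(−33.7λ) = λ^7e^(−44.7λ), i.e. Gamma(8, 44.7).
Mode = (a−1)/b = 7/44.7 ≈ 0.1566.

λ̂_MAP = 0.1566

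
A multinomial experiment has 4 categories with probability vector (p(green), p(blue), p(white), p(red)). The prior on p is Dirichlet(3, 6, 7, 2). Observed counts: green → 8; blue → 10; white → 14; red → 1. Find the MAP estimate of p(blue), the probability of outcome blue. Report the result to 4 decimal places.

MAP estimate of p(blue) = 0.3191

The posterior is Dirichlet(αᵢ + nᵢ) = Dirichlet(11, 16, 21, 3).
For a Dirichlet(a₁,…,a_K) with all aᵢ > 1, the mode has j-th component (aⱼ − 1)/(Σaᵢ − K).
Here Σaᵢ = 51 and K = 4, so p(blue) = (16 − 1)/(51 − 4) = 15/47 ≈ 0.3191.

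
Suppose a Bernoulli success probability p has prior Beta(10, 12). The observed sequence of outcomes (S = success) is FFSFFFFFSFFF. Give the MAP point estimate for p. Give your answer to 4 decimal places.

Prior: Beta(10, 12).
Data: 2 successes in 12 trials (from the sequence). The binomial likelihood contributes p^2(1−p)^10, so the posterior is Beta(10+2, 12+10) = Beta(12, 22).
For Beta(a, b) with a, b > 1 the mode is (a−1)/(a+b−2) = 11/32 ≈ 0.3438.

p̂_MAP = 0.3438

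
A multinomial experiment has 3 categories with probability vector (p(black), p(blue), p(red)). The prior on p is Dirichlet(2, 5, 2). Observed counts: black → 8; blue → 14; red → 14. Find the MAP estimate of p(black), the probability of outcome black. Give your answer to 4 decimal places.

MAP estimate of p(black) = 0.2143

The posterior is Dirichlet(αᵢ + nᵢ) = Dirichlet(10, 19, 16).
For a Dirichlet(a₁,…,a_K) with all aᵢ > 1, the mode has j-th component (aⱼ − 1)/(Σaᵢ − K).
Here Σaᵢ = 45 and K = 3, so p(black) = (10 − 1)/(45 − 3) = 9/42 ≈ 0.2143.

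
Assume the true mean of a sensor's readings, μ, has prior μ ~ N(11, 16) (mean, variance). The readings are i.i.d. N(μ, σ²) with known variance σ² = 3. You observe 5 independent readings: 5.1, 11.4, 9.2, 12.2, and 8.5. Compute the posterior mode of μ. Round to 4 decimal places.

n = 5; x̄ = (5.1 + 11.4 + 9.2 + 12.2 + 8.5)/5 = 46.4/5 = 9.28.
For a Normal prior and Normal likelihood with known variance, the posterior is Normal; its mode equals its mean, the precision-weighted average.
Prior precision 1/σ₀² = 1/16 = 0.0625; data precision n/σ² = 5/3.
μ̂ = (0.0625·11 + (5/3)·9.28) / (0.0625 + 5/3) = (3877/240)/(83/48) = 3877/415 ≈ 9.3422.

μ̂_MAP = 9.3422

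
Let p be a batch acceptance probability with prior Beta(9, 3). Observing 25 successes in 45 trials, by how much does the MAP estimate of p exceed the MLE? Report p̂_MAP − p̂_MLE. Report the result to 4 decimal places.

MAP − MLE = 0.0444

Posterior is Beta(34, 23); MAP = (34−1)/(57−2) = 33/55 ≈ 0.60000.
MLE ignores the prior: p̂_MLE = k/n = 25/45 ≈ 0.55556.
Difference = 33/55 − 25/45 = 2/45 ≈ 0.0444.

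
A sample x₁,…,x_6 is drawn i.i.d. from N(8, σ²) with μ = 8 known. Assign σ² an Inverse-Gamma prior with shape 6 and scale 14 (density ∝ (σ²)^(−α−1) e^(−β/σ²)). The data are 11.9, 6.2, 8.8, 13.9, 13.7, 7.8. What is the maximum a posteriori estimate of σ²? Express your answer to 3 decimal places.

σ̂²_MAP = 5.722

Sum of squared deviations about the known mean: SS = (11.9−8)² + (6.2−8)² + (8.8−8)² + (13.9−8)² + (13.7−8)² + (7.8−8)² = 86.43.
The Normal likelihood contributes (σ²)^(−n/2) exp(−SS/(2σ²)), so the posterior is Inverse-Gamma(α + n/2, β + SS/2) = Inverse-Gamma(9, 57.215).
The mode of Inverse-Gamma(a, b) is b/(a+1) = 57.215/10 ≈ 5.722.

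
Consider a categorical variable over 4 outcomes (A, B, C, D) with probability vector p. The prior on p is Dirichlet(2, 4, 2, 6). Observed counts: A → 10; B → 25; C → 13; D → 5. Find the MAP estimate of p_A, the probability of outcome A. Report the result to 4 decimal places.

The posterior is Dirichlet(αᵢ + nᵢ) = Dirichlet(12, 29, 15, 11).
For a Dirichlet(a₁,…,a_K) with all aᵢ > 1, the mode has j-th component (aⱼ − 1)/(Σaᵢ − K).
Here Σaᵢ = 67 and K = 4, so p_A = (12 − 1)/(67 − 4) = 11/63 ≈ 0.1746.

MAP estimate of p_A = 0.1746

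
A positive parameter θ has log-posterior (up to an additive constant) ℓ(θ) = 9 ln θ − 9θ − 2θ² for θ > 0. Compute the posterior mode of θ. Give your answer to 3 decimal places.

θ̂_MAP = 0.750

ℓ'(θ) = 9/θ − 9 − 4θ. Setting this to zero and multiplying by θ: 4θ² + 9θ − 9 = 0.
θ = (−9 + √(9² + 4·4·9)) / (2·4) = (−9 + √225) / 8 = (−9 + 15)/8 = 3/4.
ℓ''(θ) = −9/θ² − 4 < 0, confirming a maximum.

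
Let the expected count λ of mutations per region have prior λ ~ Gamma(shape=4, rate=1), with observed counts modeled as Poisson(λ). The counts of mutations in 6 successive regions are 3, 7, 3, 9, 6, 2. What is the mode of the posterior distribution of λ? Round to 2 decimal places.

λ̂_MAP = 4.71

Σxᵢ = 3+7+3+9+6+2 = 30, with n = 6.
Posterior ∝ λ^3e^(−1λ) · λ^30e^(−6λ) = λ^33e^(−7λ), i.e. Gamma(shape=34, rate=7).
The mode of a Gamma(a, b) with a ≥ 1 (shape–rate) is (a−1)/b = 33/7 ≈ 4.71.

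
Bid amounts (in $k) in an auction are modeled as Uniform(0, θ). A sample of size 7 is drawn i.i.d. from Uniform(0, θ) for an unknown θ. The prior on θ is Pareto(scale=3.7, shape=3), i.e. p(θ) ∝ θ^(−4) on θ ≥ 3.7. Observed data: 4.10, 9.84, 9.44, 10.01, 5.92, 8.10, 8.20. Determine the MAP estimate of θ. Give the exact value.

θ̂_MAP = 10.01

The Uniform(0, θ) likelihood is θ^(−n) for θ ≥ max(xᵢ), zero otherwise. Here max(xᵢ) = 10.01.
Posterior ∝ θ^(−4) · θ^(−7) = θ^(−11) on θ ≥ max(3.7, 10.01) = 10.01.
This density is strictly decreasing in θ, so the posterior mode lies at the lower boundary of the support.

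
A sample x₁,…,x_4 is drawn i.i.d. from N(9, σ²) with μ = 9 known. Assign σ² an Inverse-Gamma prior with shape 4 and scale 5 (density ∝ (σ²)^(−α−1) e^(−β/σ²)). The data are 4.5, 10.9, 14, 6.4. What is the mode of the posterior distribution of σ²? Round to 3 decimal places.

σ̂²_MAP = 4.687

Sum of squared deviations about the known mean: SS = (4.5−9)² + (10.9−9)² + (14−9)² + (6.4−9)² = 55.62.
The Normal likelihood contributes (σ²)^(−n/2) exp(−SS/(2σ²)), so the posterior is Inverse-Gamma(α + n/2, β + SS/2) = Inverse-Gamma(6, 32.81).
The mode of Inverse-Gamma(a, b) is b/(a+1) = 32.81/7 ≈ 4.687.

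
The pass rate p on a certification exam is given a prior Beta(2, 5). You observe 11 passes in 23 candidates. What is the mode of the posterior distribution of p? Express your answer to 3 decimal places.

p̂_MAP = 0.429

Prior: Beta(2, 5).
Data: 11 successes in 23 trials. The binomial likelihood contributes p^11(1−p)^12, so the posterior is Beta(2+11, 5+12) = Beta(13, 17).
For Beta(a, b) with a, b > 1 the mode is (a−1)/(a+b−2) = 12/28 ≈ 0.429.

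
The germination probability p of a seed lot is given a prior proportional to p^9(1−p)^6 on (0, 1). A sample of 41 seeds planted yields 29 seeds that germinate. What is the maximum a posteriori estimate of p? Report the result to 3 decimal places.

p̂_MAP = 0.679

The prior density ∝ p^9(1−p)^6 is the kernel of Beta(10, 7).
Data: 29 successes in 41 trials. The binomial likelihood contributes p^29(1−p)^12, so the posterior is Beta(10+29, 7+12) = Beta(39, 19).
For Beta(a, b) with a, b > 1 the mode is (a−1)/(a+b−2) = 38/56 ≈ 0.679.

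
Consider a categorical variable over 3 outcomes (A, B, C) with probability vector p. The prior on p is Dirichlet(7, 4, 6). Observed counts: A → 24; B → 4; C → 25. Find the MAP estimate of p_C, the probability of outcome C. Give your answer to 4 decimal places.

MAP estimate of p_C = 0.4478

The posterior is Dirichlet(αᵢ + nᵢ) = Dirichlet(31, 8, 31).
For a Dirichlet(a₁,…,a_K) with all aᵢ > 1, the mode has j-th component (aⱼ − 1)/(Σaᵢ − K).
Here Σaᵢ = 70 and K = 3, so p_C = (31 − 1)/(70 − 3) = 30/67 ≈ 0.4478.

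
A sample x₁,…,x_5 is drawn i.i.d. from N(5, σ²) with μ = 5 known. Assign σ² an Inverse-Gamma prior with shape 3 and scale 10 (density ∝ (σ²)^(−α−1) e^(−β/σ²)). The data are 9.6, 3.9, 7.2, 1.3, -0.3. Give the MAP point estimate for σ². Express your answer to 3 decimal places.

Sum of squared deviations about the known mean: SS = (9.6−5)² + (3.9−5)² + (7.2−5)² + (1.3−5)² + (-0.3−5)² = 68.99.
The Normal likelihood contributes (σ²)^(−n/2) exp(−SS/(2σ²)), so the posterior is Inverse-Gamma(α + n/2, β + SS/2) = Inverse-Gamma(5.5, 44.495).
The mode of Inverse-Gamma(a, b) is b/(a+1) = 44.495/6.5 ≈ 6.845.

σ̂²_MAP = 6.845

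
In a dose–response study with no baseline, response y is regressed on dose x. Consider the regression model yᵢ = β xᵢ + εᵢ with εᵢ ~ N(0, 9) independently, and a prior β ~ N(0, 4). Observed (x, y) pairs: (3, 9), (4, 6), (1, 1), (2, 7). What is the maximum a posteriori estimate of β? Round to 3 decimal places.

β̂_MAP = 2.047

log p(β | y) = −Σ(yᵢ − βxᵢ)²/(2·9) − β²/(2·4) + const.
Setting the derivative to zero: Σxᵢ(yᵢ − βxᵢ)/9 − β/4 = 0, so β = Σxᵢyᵢ / (Σxᵢ² + σ²/τ²).
Σxᵢyᵢ = 3·9 + 4·6 + 1·1 + 2·7 = 66; Σxᵢ² = 30; σ²/τ² = 2.25.
β̂_MAP = 66 / (30 + 2.25) = 66/32.25 ≈ 2.047.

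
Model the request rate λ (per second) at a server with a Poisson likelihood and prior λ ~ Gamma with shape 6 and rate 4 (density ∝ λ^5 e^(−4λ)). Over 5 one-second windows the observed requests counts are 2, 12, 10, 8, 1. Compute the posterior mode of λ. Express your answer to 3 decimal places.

Σxᵢ = 2+12+10+8+1 = 33, with n = 5.
Posterior ∝ λ^5e^(−4λ) · λ^33e^(−5λ) = λ^38e^(−9λ), i.e. Gamma(shape=39, rate=9).
The mode of a Gamma(a, b) with a ≥ 1 (shape–rate) is (a−1)/b = 38/9 ≈ 4.222.

λ̂_MAP = 4.222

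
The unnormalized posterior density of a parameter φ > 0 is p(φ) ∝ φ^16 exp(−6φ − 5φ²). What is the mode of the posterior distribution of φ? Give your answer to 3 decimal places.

ℓ'(φ) = 16/φ − 6 − 10φ. Setting this to zero and multiplying by φ: 10φ² + 6φ − 16 = 0.
φ = (−6 + √(6² + 4·10·16)) / (2·10) = (−6 + √676) / 20 = (−6 + 26)/20 = 1.
ℓ''(φ) = −16/φ² − 10 < 0, confirming a maximum.

φ̂_MAP = 1.000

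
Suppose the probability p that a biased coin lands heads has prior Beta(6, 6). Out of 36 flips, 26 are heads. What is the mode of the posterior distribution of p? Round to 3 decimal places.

p̂_MAP = 0.674

Prior: Beta(6, 6).
Data: 26 successes in 36 trials. The binomial likelihood contributes p^26(1−p)^10, so the posterior is Beta(6+26, 6+10) = Beta(32, 16).
For Beta(a, b) with a, b > 1 the mode is (a−1)/(a+b−2) = 31/46 ≈ 0.674.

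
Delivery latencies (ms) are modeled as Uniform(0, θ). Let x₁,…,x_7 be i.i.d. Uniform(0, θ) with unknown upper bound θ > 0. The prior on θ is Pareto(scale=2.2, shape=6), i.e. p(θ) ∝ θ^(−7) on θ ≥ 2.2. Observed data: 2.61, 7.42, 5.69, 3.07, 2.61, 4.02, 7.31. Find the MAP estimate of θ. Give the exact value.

The Uniform(0, θ) likelihood is θ^(−n) for θ ≥ max(xᵢ), zero otherwise. Here max(xᵢ) = 7.42.
Posterior ∝ θ^(−7) · θ^(−7) = θ^(−14) on θ ≥ max(2.2, 7.42) = 7.42.
This density is strictly decreasing in θ, so the posterior mode lies at the lower boundary of the support.

θ̂_MAP = 7.42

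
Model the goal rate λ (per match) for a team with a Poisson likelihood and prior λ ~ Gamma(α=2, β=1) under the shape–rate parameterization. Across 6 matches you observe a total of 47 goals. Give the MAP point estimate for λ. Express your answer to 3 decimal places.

λ̂_MAP = 6.857

Σxᵢ = 47, n = 6.
Posterior ∝ λe^(−1λ) · λ^47e^(−6λ) = λ^48e^(−7λ), i.e. Gamma(shape=49, rate=7).
The mode of a Gamma(a, b) with a ≥ 1 (shape–rate) is (a−1)/b = 48/7 ≈ 6.857.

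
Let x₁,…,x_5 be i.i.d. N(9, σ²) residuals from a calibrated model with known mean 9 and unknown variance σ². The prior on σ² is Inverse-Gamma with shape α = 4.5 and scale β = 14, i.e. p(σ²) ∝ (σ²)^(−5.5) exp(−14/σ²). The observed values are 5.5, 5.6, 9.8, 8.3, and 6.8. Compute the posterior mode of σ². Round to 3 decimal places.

σ̂²_MAP = 3.611

Sum of squared deviations about the known mean: SS = (5.5−9)² + (5.6−9)² + (9.8−9)² + (8.3−9)² + (6.8−9)² = 29.78.
The Normal likelihood contributes (σ²)^(−n/2) exp(−SS/(2σ²)), so the posterior is Inverse-Gamma(α + n/2, β + SS/2) = Inverse-Gamma(7, 28.89).
The mode of Inverse-Gamma(a, b) is b/(a+1) = 28.89/8 ≈ 3.611.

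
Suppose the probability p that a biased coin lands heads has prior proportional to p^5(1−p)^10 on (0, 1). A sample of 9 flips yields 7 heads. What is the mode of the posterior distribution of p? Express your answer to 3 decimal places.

p̂_MAP = 0.500

The prior density ∝ p^5(1−p)^10 is the kernel of Beta(6, 11).
Data: 7 successes in 9 trials. The binomial likelihood contributes p^7(1−p)^2, so the posterior is Beta(6+7, 11+2) = Beta(13, 13).
For Beta(a, b) with a, b > 1 the mode is (a−1)/(a+b−2) = 12/24 ≈ 0.500.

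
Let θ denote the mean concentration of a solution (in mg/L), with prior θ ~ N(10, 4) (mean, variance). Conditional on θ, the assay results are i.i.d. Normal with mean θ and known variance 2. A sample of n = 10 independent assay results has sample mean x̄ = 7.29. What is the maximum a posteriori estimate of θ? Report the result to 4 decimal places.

θ̂_MAP = 7.4190

n = 10, x̄ = 7.29.
For a Normal prior and Normal likelihood with known variance, the posterior is Normal; its mode equals its mean, the precision-weighted average.
Prior precision 1/σ₀² = 1/4 = 0.25; data precision n/σ² = 10/2 = 5.
θ̂ = (0.25·10 + 5·7.29) / (0.25 + 5) = 38.95/5.25 = 779/105 ≈ 7.4190.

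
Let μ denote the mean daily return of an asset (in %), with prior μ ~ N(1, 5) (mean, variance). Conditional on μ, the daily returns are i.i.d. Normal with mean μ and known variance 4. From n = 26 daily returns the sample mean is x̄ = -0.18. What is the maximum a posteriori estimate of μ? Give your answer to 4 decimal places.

μ̂_MAP = -0.1448

n = 26, x̄ = -0.18.
For a Normal prior and Normal likelihood with known variance, the posterior is Normal; its mode equals its mean, the precision-weighted average.
Prior precision 1/σ₀² = 1/5 = 0.2; data precision n/σ² = 26/4 = 6.5.
μ̂ = (0.2·1 + 6.5·(-0.18)) / (0.2 + 6.5) = (-0.97)/6.7 = -97/670 ≈ -0.1448.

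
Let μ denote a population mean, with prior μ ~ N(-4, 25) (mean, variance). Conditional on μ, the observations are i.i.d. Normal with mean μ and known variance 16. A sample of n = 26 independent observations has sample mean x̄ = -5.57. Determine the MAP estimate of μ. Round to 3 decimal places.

μ̂_MAP = -5.532

n = 26, x̄ = -5.57.
For a Normal prior and Normal likelihood with known variance, the posterior is Normal; its mode equals its mean, the precision-weighted average.
Prior precision 1/σ₀² = 1/25 = 0.04; data precision n/σ² = 26/16 = 1.625.
μ̂ = (0.04·(-4) + 1.625·(-5.57)) / (0.04 + 1.625) = (-9.21125)/1.665 = -7369/1332 ≈ -5.532.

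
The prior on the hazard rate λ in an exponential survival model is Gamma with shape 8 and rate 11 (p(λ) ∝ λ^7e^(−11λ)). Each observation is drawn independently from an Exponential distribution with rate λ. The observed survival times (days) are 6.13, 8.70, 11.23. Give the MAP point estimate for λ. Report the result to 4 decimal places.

The Exponential(rate=λ) likelihood is ∝ λ^n e^(−λΣtᵢ). Here n = 3 and Σtᵢ = 6.13 + 8.70 + 11.23 = 26.06.
Posterior ∝ λ^7e^(−11λ) · λ^3e^(−26.06λ) = λ^10e^(−37.06λ), i.e. Gamma(11, 37.06).
Mode = (a−1)/b = 10/37.06 ≈ 0.2698.

λ̂_MAP = 0.2698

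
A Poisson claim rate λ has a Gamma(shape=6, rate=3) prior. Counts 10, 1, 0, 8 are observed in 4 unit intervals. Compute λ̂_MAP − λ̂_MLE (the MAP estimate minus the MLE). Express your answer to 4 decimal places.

Σxᵢ = 19. Posterior is Gamma(25, 7); MAP = (25−1)/7 = 24/7 ≈ 3.42857.
MLE = x̄ = 19/4 ≈ 4.75000.
Difference = 24/7 − 19/4 = -37/28 ≈ -1.3214.

MAP − MLE = -1.3214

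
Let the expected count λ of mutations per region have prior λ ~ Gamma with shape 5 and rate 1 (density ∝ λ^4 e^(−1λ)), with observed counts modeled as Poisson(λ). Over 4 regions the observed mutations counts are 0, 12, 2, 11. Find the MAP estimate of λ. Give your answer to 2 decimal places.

Σxᵢ = 0+12+2+11 = 25, with n = 4.
Posterior ∝ λ^4e^(−1λ) · λ^25e^(−4λ) = λ^29e^(−5λ), i.e. Gamma(shape=30, rate=5).
The mode of a Gamma(a, b) with a ≥ 1 (shape–rate) is (a−1)/b = 29/5 ≈ 5.80.

λ̂_MAP = 5.80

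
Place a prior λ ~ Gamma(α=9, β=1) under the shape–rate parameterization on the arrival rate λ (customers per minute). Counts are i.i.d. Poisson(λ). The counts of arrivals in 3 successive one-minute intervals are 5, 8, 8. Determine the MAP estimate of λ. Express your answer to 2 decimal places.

λ̂_MAP = 7.25

Σxᵢ = 5+8+8 = 21, with n = 3.
Posterior ∝ λ^8e^(−1λ) · λ^21e^(−3λ) = λ^29e^(−4λ), i.e. Gamma(shape=30, rate=4).
The mode of a Gamma(a, b) with a ≥ 1 (shape–rate) is (a−1)/b = 29/4 ≈ 7.25.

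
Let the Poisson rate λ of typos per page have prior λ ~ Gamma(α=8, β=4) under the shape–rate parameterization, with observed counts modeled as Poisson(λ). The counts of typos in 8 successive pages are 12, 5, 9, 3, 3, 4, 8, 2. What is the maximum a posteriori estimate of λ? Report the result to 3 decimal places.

Σxᵢ = 12+5+9+3+3+4+8+2 = 46, with n = 8.
Posterior ∝ λ^7e^(−4λ) · λ^46e^(−8λ) = λ^53e^(−12λ), i.e. Gamma(shape=54, rate=12).
The mode of a Gamma(a, b) with a ≥ 1 (shape–rate) is (a−1)/b = 53/12 ≈ 4.417.

λ̂_MAP = 4.417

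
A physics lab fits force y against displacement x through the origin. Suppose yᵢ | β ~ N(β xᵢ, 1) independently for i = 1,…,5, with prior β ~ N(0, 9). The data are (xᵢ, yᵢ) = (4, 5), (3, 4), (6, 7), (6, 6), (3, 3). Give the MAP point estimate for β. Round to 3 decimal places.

log p(β | y) = −Σ(yᵢ − βxᵢ)²/(2·1) − β²/(2·9) + const.
Setting the derivative to zero: Σxᵢ(yᵢ − βxᵢ)/1 − β/9 = 0, so β = Σxᵢyᵢ / (Σxᵢ² + σ²/τ²).
Σxᵢyᵢ = 4·5 + 3·4 + 6·7 + 6·6 + 3·3 = 119; Σxᵢ² = 106; σ²/τ² = 1/9.
β̂_MAP = 119 / (106 + 1/9) = 119/(955/9) = 1071/955 ≈ 1.121.

β̂_MAP = 1.121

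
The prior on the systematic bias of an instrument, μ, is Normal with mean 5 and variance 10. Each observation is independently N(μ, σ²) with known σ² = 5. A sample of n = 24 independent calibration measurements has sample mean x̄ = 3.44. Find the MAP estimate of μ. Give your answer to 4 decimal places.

μ̂_MAP = 3.4718

n = 24, x̄ = 3.44.
For a Normal prior and Normal likelihood with known variance, the posterior is Normal; its mode equals its mean, the precision-weighted average.
Prior precision 1/σ₀² = 1/10 = 0.1; data precision n/σ² = 24/5 = 4.8.
μ̂ = (0.1·5 + 4.8·3.44) / (0.1 + 4.8) = 17.012/4.9 = 4253/1225 ≈ 3.4718.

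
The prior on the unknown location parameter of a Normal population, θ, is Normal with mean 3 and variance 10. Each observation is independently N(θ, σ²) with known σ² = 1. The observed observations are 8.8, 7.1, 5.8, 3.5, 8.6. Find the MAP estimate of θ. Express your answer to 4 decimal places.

θ̂_MAP = 6.6863

n = 5; x̄ = (8.8 + 7.1 + 5.8 + 3.5 + 8.6)/5 = 33.8/5 = 6.76.
For a Normal prior and Normal likelihood with known variance, the posterior is Normal; its mode equals its mean, the precision-weighted average.
Prior precision 1/σ₀² = 1/10 = 0.1; data precision n/σ² = 5/1 = 5.
θ̂ = (0.1·3 + 5·6.76) / (0.1 + 5) = 34.1/5.1 = 341/51 ≈ 6.6863.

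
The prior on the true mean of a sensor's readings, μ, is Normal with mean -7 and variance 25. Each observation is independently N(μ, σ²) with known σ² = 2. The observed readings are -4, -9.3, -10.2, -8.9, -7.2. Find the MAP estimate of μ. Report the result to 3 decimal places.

n = 5; x̄ = ((-4) + (-9.3) + (-10.2) + (-8.9) + (-7.2))/5 = -39.6/5 = -7.92.
For a Normal prior and Normal likelihood with known variance, the posterior is Normal; its mode equals its mean, the precision-weighted average.
Prior precision 1/σ₀² = 1/25 = 0.04; data precision n/σ² = 5/2 = 2.5.
μ̂ = (0.04·(-7) + 2.5·(-7.92)) / (0.04 + 2.5) = (-20.08)/2.54 = -1004/127 ≈ -7.906.

μ̂_MAP = -7.906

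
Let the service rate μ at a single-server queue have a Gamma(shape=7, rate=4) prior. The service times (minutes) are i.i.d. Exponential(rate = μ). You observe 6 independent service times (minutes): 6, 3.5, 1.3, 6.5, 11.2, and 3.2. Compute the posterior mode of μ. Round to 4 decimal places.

μ̂_MAP = 0.3361

The Exponential(rate=μ) likelihood is ∝ μ^n e^(−μΣtᵢ). Here n = 6 and Σtᵢ = 6 + 3.5 + 1.3 + 6.5 + 11.2 + 3.2 = 31.7.
Posterior ∝ μ^6e^(−4μ) · μ^6e^(−31.7μ) = μ^12e^(−35.7μ), i.e. Gamma(13, 35.7).
Mode = (a−1)/b = 12/35.7 ≈ 0.3361.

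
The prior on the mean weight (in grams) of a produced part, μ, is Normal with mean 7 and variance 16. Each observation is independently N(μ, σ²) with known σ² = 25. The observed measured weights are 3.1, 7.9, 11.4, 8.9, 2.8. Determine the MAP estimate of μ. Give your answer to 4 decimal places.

μ̂_MAP = 6.8629

n = 5; x̄ = (3.1 + 7.9 + 11.4 + 8.9 + 2.8)/5 = 34.1/5 = 6.82.
For a Normal prior and Normal likelihood with known variance, the posterior is Normal; its mode equals its mean, the precision-weighted average.
Prior precision 1/σ₀² = 1/16 = 0.0625; data precision n/σ² = 5/25 = 0.2.
μ̂ = (0.0625·7 + 0.2·6.82) / (0.0625 + 0.2) = 1.8015/0.2625 = 1201/175 ≈ 6.8629.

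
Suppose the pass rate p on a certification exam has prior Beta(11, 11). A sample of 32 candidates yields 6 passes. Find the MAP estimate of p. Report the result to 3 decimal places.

Prior: Beta(11, 11).
Data: 6 successes in 32 trials. The binomial likelihood contributes p^6(1−p)^26, so the posterior is Beta(11+6, 11+26) = Beta(17, 37).
For Beta(a, b) with a, b > 1 the mode is (a−1)/(a+b−2) = 16/52 ≈ 0.308.

p̂_MAP = 0.308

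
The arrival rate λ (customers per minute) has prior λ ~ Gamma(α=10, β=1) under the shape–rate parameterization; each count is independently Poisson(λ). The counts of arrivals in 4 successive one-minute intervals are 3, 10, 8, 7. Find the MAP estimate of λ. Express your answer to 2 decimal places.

Σxᵢ = 3+10+8+7 = 28, with n = 4.
Posterior ∝ λ^9e^(−1λ) · λ^28e^(−4λ) = λ^37e^(−5λ), i.e. Gamma(shape=38, rate=5).
The mode of a Gamma(a, b) with a ≥ 1 (shape–rate) is (a−1)/b = 37/5 ≈ 7.40.

λ̂_MAP = 7.40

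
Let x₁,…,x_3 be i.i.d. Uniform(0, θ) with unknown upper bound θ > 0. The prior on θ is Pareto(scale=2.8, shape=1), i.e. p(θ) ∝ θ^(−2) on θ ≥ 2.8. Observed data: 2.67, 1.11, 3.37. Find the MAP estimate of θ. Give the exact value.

The Uniform(0, θ) likelihood is θ^(−n) for θ ≥ max(xᵢ), zero otherwise. Here max(xᵢ) = 3.37.
Posterior ∝ θ^(−2) · θ^(−3) = θ^(−5) on θ ≥ max(2.8, 3.37) = 3.37.
This density is strictly decreasing in θ, so the posterior mode lies at the lower boundary of the support.

θ̂_MAP = 3.37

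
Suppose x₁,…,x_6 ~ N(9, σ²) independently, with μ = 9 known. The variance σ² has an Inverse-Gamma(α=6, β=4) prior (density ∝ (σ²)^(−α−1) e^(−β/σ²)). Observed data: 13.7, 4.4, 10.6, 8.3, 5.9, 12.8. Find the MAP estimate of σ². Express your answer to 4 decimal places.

σ̂²_MAP = 3.9175

Sum of squared deviations about the known mean: SS = (13.7−9)² + (4.4−9)² + (10.6−9)² + (8.3−9)² + (5.9−9)² + (12.8−9)² = 70.35.
The Normal likelihood contributes (σ²)^(−n/2) exp(−SS/(2σ²)), so the posterior is Inverse-Gamma(α + n/2, β + SS/2) = Inverse-Gamma(9, 39.175).
The mode of Inverse-Gamma(a, b) is b/(a+1) = 39.175/10 ≈ 3.9175.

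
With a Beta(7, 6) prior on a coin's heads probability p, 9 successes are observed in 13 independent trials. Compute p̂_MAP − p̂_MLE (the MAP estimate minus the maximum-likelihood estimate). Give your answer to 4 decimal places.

Posterior is Beta(16, 10); MAP = (16−1)/(26−2) = 15/24 ≈ 0.62500.
MLE ignores the prior: p̂_MLE = k/n = 9/13 ≈ 0.69231.
Difference = 15/24 − 9/13 = -7/104 ≈ -0.0673.

MAP − MLE = -0.0673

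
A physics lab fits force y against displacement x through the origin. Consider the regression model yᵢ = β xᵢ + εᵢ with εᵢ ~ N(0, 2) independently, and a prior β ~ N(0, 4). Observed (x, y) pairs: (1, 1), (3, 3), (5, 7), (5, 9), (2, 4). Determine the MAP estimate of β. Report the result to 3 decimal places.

log p(β | y) = −Σ(yᵢ − βxᵢ)²/(2·2) − β²/(2·4) + const.
Setting the derivative to zero: Σxᵢ(yᵢ − βxᵢ)/2 − β/4 = 0, so β = Σxᵢyᵢ / (Σxᵢ² + σ²/τ²).
Σxᵢyᵢ = 1·1 + 3·3 + 5·7 + 5·9 + 2·4 = 98; Σxᵢ² = 64; σ²/τ² = 0.5.
β̂_MAP = 98 / (64 + 0.5) = 98/64.5 ≈ 1.519.

β̂_MAP = 1.519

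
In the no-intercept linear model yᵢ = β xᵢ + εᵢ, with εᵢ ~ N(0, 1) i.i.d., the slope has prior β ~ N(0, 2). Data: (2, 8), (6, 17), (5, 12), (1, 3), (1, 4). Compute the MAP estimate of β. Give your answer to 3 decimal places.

β̂_MAP = 2.741

log p(β | y) = −Σ(yᵢ − βxᵢ)²/(2·1) − β²/(2·2) + const.
Setting the derivative to zero: Σxᵢ(yᵢ − βxᵢ)/1 − β/2 = 0, so β = Σxᵢyᵢ / (Σxᵢ² + σ²/τ²).
Σxᵢyᵢ = 2·8 + 6·17 + 5·12 + 1·3 + 1·4 = 185; Σxᵢ² = 67; σ²/τ² = 0.5.
β̂_MAP = 185 / (67 + 0.5) = 185/67.5 ≈ 2.741.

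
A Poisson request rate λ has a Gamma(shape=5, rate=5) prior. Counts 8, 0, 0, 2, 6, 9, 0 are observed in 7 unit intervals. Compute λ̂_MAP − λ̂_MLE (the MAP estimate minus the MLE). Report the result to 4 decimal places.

Σxᵢ = 25. Posterior is Gamma(30, 12); MAP = (30−1)/12 = 29/12 ≈ 2.41667.
MLE = x̄ = 25/7 ≈ 3.57143.
Difference = 29/12 − 25/7 = -97/84 ≈ -1.1548.

MAP − MLE = -1.1548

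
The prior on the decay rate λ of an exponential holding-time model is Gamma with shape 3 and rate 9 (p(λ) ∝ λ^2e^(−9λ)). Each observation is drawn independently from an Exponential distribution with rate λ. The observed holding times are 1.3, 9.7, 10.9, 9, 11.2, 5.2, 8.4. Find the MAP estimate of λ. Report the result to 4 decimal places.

λ̂_MAP = 0.1391

The Exponential(rate=λ) likelihood is ∝ λ^n e^(−λΣtᵢ). Here n = 7 and Σtᵢ = 1.3 + 9.7 + 10.9 + 9 + 11.2 + 5.2 + 8.4 = 55.7.
Posterior ∝ λ^2e^(−9λ) · λ^7e^(−55.7λ) = λ^9e^(−64.7λ), i.e. Gamma(10, 64.7).
Mode = (a−1)/b = 9/64.7 ≈ 0.1391.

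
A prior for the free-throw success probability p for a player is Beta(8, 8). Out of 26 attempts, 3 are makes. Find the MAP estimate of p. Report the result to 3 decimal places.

p̂_MAP = 0.250

Prior: Beta(8, 8).
Data: 3 successes in 26 trials. The binomial likelihood contributes p^3(1−p)^23, so the posterior is Beta(8+3, 8+23) = Beta(11, 31).
For Beta(a, b) with a, b > 1 the mode is (a−1)/(a+b−2) = 10/40 ≈ 0.250.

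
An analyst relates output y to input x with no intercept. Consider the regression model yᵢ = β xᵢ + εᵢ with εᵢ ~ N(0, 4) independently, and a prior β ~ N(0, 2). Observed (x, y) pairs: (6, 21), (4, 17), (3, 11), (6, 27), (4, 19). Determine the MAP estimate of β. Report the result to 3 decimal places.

log p(β | y) = −Σ(yᵢ − βxᵢ)²/(2·4) − β²/(2·2) + const.
Setting the derivative to zero: Σxᵢ(yᵢ − βxᵢ)/4 − β/2 = 0, so β = Σxᵢyᵢ / (Σxᵢ² + σ²/τ²).
Σxᵢyᵢ = 6·21 + 4·17 + 3·11 + 6·27 + 4·19 = 465; Σxᵢ² = 113; σ²/τ² = 2.
β̂_MAP = 465 / (113 + 2) = 465/115 ≈ 4.043.

β̂_MAP = 4.043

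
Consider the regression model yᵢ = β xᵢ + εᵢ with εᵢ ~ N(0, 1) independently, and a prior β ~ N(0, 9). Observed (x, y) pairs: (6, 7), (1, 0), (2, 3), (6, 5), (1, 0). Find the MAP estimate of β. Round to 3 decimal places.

log p(β | y) = −Σ(yᵢ − βxᵢ)²/(2·1) − β²/(2·9) + const.
Setting the derivative to zero: Σxᵢ(yᵢ − βxᵢ)/1 − β/9 = 0, so β = Σxᵢyᵢ / (Σxᵢ² + σ²/τ²).
Σxᵢyᵢ = 6·7 + 1·0 + 2·3 + 6·5 + 1·0 = 78; Σxᵢ² = 78; σ²/τ² = 1/9.
β̂_MAP = 78 / (78 + 1/9) = 78/(703/9) = 702/703 ≈ 0.999.

β̂_MAP = 0.999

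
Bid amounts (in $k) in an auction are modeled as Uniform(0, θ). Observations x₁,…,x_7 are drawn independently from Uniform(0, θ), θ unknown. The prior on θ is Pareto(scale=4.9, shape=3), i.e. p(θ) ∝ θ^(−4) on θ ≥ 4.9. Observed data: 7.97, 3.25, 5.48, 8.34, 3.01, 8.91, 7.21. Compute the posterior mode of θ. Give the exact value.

θ̂_MAP = 8.91

The Uniform(0, θ) likelihood is θ^(−n) for θ ≥ max(xᵢ), zero otherwise. Here max(xᵢ) = 8.91.
Posterior ∝ θ^(−4) · θ^(−7) = θ^(−11) on θ ≥ max(4.9, 8.91) = 8.91.
This density is strictly decreasing in θ, so the posterior mode lies at the lower boundary of the support.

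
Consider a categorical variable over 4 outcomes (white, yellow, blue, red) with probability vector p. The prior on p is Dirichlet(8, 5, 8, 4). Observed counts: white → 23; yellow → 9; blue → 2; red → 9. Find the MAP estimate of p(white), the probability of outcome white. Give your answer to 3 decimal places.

The posterior is Dirichlet(αᵢ + nᵢ) = Dirichlet(31, 14, 10, 13).
For a Dirichlet(a₁,…,a_K) with all aᵢ > 1, the mode has j-th component (aⱼ − 1)/(Σaᵢ − K).
Here Σaᵢ = 68 and K = 4, so p(white) = (31 − 1)/(68 − 4) = 30/64 ≈ 0.469.

MAP estimate of p(white) = 0.469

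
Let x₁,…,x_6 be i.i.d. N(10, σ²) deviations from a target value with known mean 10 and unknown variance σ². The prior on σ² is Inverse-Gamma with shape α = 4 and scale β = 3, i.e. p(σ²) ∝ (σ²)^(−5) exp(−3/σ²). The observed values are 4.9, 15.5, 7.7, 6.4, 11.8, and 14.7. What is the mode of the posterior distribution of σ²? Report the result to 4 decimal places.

Sum of squared deviations about the known mean: SS = (4.9−10)² + (15.5−10)² + (7.7−10)² + (6.4−10)² + (11.8−10)² + (14.7−10)² = 99.84.
The Normal likelihood contributes (σ²)^(−n/2) exp(−SS/(2σ²)), so the posterior is Inverse-Gamma(α + n/2, β + SS/2) = Inverse-Gamma(7, 52.92).
The mode of Inverse-Gamma(a, b) is b/(a+1) = 52.92/8 ≈ 6.6150.

σ̂²_MAP = 6.6150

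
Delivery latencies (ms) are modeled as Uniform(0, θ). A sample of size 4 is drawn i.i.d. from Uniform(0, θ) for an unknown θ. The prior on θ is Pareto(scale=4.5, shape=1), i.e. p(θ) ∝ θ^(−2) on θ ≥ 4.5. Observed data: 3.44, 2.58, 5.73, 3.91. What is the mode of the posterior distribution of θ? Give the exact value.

The Uniform(0, θ) likelihood is θ^(−n) for θ ≥ max(xᵢ), zero otherwise. Here max(xᵢ) = 5.73.
Posterior ∝ θ^(−2) · θ^(−4) = θ^(−6) on θ ≥ max(4.5, 5.73) = 5.73.
This density is strictly decreasing in θ, so the posterior mode lies at the lower boundary of the support.

θ̂_MAP = 5.73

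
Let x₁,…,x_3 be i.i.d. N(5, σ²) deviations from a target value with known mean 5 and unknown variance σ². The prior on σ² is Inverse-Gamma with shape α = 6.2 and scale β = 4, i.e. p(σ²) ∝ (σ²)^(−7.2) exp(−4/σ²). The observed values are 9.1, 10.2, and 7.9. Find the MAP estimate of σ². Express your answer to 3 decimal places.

σ̂²_MAP = 3.463

Sum of squared deviations about the known mean: SS = (9.1−5)² + (10.2−5)² + (7.9−5)² = 52.26.
The Normal likelihood contributes (σ²)^(−n/2) exp(−SS/(2σ²)), so the posterior is Inverse-Gamma(α + n/2, β + SS/2) = Inverse-Gamma(7.7, 30.13).
The mode of Inverse-Gamma(a, b) is b/(a+1) = 30.13/8.7 ≈ 3.463.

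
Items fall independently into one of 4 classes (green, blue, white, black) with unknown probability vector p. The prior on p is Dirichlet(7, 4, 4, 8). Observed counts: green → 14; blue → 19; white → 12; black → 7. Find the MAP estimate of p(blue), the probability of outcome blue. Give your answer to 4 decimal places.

The posterior is Dirichlet(αᵢ + nᵢ) = Dirichlet(21, 23, 16, 15).
For a Dirichlet(a₁,…,a_K) with all aᵢ > 1, the mode has j-th component (aⱼ − 1)/(Σaᵢ − K).
Here Σaᵢ = 75 and K = 4, so p(blue) = (23 − 1)/(75 − 4) = 22/71 ≈ 0.3099.

MAP estimate of p(blue) = 0.3099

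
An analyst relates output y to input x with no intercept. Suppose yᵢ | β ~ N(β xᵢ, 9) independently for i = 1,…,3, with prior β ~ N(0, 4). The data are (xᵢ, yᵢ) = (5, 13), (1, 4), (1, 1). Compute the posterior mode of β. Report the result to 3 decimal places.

β̂_MAP = 2.393

log p(β | y) = −Σ(yᵢ − βxᵢ)²/(2·9) − β²/(2·4) + const.
Setting the derivative to zero: Σxᵢ(yᵢ − βxᵢ)/9 − β/4 = 0, so β = Σxᵢyᵢ / (Σxᵢ² + σ²/τ²).
Σxᵢyᵢ = 5·13 + 1·4 + 1·1 = 70; Σxᵢ² = 27; σ²/τ² = 2.25.
β̂_MAP = 70 / (27 + 2.25) = 70/29.25 ≈ 2.393.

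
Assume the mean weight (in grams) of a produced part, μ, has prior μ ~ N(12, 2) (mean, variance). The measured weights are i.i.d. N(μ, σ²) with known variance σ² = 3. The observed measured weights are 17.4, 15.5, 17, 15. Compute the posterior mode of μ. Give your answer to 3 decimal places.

n = 4; x̄ = (17.4 + 15.5 + 17 + 15)/4 = 64.9/4 = 16.225.
For a Normal prior and Normal likelihood with known variance, the posterior is Normal; its mode equals its mean, the precision-weighted average.
Prior precision 1/σ₀² = 1/2 = 0.5; data precision n/σ² = 4/3.
μ̂ = (0.5·12 + (4/3)·16.225) / (0.5 + 4/3) = (829/30)/(11/6) = 829/55 ≈ 15.073.

μ̂_MAP = 15.073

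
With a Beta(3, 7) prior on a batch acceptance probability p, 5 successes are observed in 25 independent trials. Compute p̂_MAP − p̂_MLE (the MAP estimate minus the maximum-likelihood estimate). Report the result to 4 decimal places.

MAP − MLE = 0.0121

Posterior is Beta(8, 27); MAP = (8−1)/(35−2) = 7/33 ≈ 0.21212.
MLE ignores the prior: p̂_MLE = k/n = 5/25 ≈ 0.20000.
Difference = 7/33 − 5/25 = 2/165 ≈ 0.0121.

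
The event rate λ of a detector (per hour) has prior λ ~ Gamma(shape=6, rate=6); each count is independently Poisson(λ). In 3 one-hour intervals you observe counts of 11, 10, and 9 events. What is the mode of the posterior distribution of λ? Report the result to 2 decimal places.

λ̂_MAP = 3.89

Σxᵢ = 11+10+9 = 30, with n = 3.
Posterior ∝ λ^5e^(−6λ) · λ^30e^(−3λ) = λ^35e^(−9λ), i.e. Gamma(shape=36, rate=9).
The mode of a Gamma(a, b) with a ≥ 1 (shape–rate) is (a−1)/b = 35/9 ≈ 3.89.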